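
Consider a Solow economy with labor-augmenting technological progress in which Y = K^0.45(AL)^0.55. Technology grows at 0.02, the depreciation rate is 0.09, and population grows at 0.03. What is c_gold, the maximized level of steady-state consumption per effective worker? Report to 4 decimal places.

c_gold ≈ 1.4297

The effective depreciation rate is n + g + δ = 0.03 + 0.02 + 0.09 = 0.14.
Golden rule sets MPK = n+g+δ: 0.45·k^(0.45−1) = 0.14, so k_gold = (0.45/0.14)^(1/0.55) ≈ 8.3555.
y_gold = 8.3555^0.45 ≈ 2.5995.
c_gold = y_gold − (n+g+δ)·k_gold = 2.5995 − 0.14·8.3555 ≈ 1.4297.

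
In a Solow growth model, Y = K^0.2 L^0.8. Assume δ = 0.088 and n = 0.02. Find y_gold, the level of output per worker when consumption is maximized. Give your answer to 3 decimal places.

y_gold ≈ 1.167

The effective depreciation rate is n + δ = 0.02 + 0.088 = 0.108.
Golden rule sets MPK = n+δ: 0.2·k^(0.2−1) = 0.108, so k_gold = (0.2/0.108)^(1/0.8) ≈ 2.1603.
Output: y_gold = k_gold^0.2 = 2.1603^0.2 ≈ 1.1665.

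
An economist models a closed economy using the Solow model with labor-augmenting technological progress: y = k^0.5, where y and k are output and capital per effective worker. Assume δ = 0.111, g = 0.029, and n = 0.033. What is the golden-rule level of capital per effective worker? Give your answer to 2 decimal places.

n + g + δ = 0.033 + 0.029 + 0.111 = 0.173.
Setting f'(k) = n+g+δ gives 0.5·k^(0.5−1) = 0.173, hence k_gold = (0.5/0.173)^(1/0.5) ≈ 8.3531.

k_gold ≈ 8.35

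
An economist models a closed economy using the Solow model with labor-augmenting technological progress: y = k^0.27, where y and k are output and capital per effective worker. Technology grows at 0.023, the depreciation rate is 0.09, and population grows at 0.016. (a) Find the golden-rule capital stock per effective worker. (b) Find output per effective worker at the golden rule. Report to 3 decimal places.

The effective depreciation rate is n + g + δ = 0.016 + 0.023 + 0.09 = 0.129.
Setting f'(k) = n+g+δ gives 0.27·k^(0.27−1) = 0.129, hence k_gold = (0.27/0.129)^(1/0.73) ≈ 2.7505.
y_gold = 2.7505^0.27 ≈ 1.3141.

(a) k_gold ≈ 2.751; (b) y_gold ≈ 1.314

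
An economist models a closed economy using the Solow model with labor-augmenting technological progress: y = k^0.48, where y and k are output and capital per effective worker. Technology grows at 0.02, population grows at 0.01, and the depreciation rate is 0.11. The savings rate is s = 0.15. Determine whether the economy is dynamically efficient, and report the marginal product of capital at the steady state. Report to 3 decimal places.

dynamically efficient; MPK ≈ 0.448

n + g + δ = 0.01 + 0.02 + 0.11 = 0.14.
Steady-state k*: s·k^0.48 = 0.14·k gives k* = (0.15/0.14)^(1/0.52) ≈ 1.1419.
MPK = 0.48·1.1419^(-0.52) ≈ 0.4480.
MPK > n+g+δ = 0.14, so the economy is dynamically efficient (under-saving).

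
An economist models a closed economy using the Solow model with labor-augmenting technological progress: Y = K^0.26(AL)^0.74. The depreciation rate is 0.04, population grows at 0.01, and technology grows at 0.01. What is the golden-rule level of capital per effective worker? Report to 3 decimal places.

Capital per effective worker breaks even when investment replaces (n + g + δ)·k; here n + g + δ = 0.06.
At the golden rule the marginal product of capital equals n+g+δ: 0.26·k^(0.26−1) = 0.06. Solving, k_gold = (0.26/0.06)^(1/0.74) ≈ 7.2539.

k_gold ≈ 7.254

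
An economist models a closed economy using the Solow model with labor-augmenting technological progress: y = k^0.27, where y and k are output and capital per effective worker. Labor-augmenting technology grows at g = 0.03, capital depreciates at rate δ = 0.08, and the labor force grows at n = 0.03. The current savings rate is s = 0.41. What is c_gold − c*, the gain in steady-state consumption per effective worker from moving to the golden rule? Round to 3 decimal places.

Δc ≈ 0.053

n + g + δ = 0.03 + 0.03 + 0.08 = 0.14.
Current steady state (s = 0.41): k* = (0.41/0.14)^(1/0.73) ≈ 4.3577, y* = 4.3577^0.27 ≈ 1.4880, c* = (1−0.41)·1.4880 ≈ 0.8779.
Maximizing c = f(k) − (n+g+δ)·k gives f'(k) = n+g+δ, i.e. 0.27·k^(0.27−1) = 0.14, so k_gold = (0.27/0.14)^(1/0.73) ≈ 2.4589.
y_gold = 2.4589^0.27 ≈ 1.2750, c_gold = y_gold − 0.14·k_gold ≈ 0.9307.
Gain: Δc = 0.9307 − 0.8779 ≈ 0.0528.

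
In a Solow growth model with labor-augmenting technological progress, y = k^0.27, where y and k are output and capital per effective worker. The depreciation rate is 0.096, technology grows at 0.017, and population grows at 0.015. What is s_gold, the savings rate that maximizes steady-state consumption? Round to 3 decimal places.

s_gold = 0.270

Capital per effective worker breaks even when investment replaces (n + g + δ)·k; here n + g + δ = 0.128.
At the golden rule MPK = n+g+δ, and in any Cobb-Douglas steady state s = (n+g+δ)·k/y = MPK·k/y = capital's share 0.27.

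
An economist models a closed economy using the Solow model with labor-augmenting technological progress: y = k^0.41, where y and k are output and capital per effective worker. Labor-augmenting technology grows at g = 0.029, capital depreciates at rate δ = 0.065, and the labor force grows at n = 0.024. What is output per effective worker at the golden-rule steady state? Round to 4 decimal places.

n + g + δ = 0.024 + 0.029 + 0.065 = 0.118.
Golden rule sets MPK = n+g+δ: 0.41·k^(0.41−1) = 0.118, so k_gold = (0.41/0.118)^(1/0.59) ≈ 8.2562.
Output: y_gold = k_gold^0.41 = 8.2562^0.41 ≈ 2.3762.

y_gold ≈ 2.3762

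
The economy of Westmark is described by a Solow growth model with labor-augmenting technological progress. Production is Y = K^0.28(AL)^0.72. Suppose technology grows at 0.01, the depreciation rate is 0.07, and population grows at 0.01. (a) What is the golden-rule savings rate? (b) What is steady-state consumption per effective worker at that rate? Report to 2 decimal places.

Break-even investment rate: n + g + δ = 0.01 + 0.01 + 0.07 = 0.09.
For Cobb-Douglas, s_gold equals capital's share: s_gold = 0.28.
Setting f'(k) = n+g+δ gives 0.28·k^(0.28−1) = 0.09, hence k_gold = (0.28/0.09)^(1/0.72) ≈ 4.8373.
y_gold = 4.8373^0.28 ≈ 1.5549; c_gold = (1−0.28)·y_gold ≈ 1.1195.

(a) s_gold = 0.28; (b) c_gold ≈ 1.12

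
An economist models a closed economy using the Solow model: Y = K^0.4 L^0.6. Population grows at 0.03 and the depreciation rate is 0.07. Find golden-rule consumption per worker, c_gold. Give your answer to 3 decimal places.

The effective depreciation rate is n + δ = 0.03 + 0.07 = 0.1.
Setting f'(k) = n+δ gives 0.4·k^(0.4−1) = 0.1, hence k_gold = (0.4/0.1)^(1/0.6) ≈ 10.0794.
y_gold = 10.0794^0.4 ≈ 2.5198.
c_gold = y_gold − (n+δ)·k_gold = 2.5198 − 0.1·10.0794 ≈ 1.5119.

c_gold ≈ 1.512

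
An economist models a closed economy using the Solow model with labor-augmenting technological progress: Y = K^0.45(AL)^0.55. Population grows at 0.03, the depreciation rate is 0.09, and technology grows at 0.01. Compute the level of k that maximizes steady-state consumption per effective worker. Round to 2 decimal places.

k_gold ≈ 9.56

Capital per effective worker breaks even when investment replaces (n + g + δ)·k; here n + g + δ = 0.13.
Maximizing c = f(k) − (n+g+δ)·k gives f'(k) = n+g+δ, i.e. 0.45·k^(0.45−1) = 0.13, so k_gold = (0.45/0.13)^(1/0.55) ≈ 9.5607.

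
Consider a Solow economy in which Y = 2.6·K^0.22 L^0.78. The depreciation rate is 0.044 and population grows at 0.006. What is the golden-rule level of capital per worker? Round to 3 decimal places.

k_gold ≈ 22.749

Break-even investment rate: n + δ = 0.006 + 0.044 = 0.05.
Golden rule sets MPK = n+δ: 0.22·2.6·k^(0.22−1) = 0.05, so k_gold = (0.22·2.6/0.05)^(1/0.78) ≈ 22.7487.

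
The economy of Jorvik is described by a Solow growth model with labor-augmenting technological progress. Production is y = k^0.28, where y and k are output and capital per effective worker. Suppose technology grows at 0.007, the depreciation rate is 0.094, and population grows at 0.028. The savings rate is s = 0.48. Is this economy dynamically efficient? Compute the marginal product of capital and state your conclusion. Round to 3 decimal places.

Capital per effective worker breaks even when investment replaces (n + g + δ)·k; here n + g + δ = 0.129.
Steady-state k*: s·k^0.28 = 0.129·k gives k* = (0.48/0.129)^(1/0.72) ≈ 6.2026.
MPK = 0.28·6.2026^(-0.72) ≈ 0.0753.
MPK < n+g+δ = 0.129, so the economy is dynamically inefficient (over-saving).

dynamically inefficient; MPK ≈ 0.075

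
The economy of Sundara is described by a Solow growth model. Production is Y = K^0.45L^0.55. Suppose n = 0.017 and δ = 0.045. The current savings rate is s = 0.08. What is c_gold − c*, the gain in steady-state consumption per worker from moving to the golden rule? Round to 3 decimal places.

Δc ≈ 1.651

n + δ = 0.017 + 0.045 = 0.062.
Current steady state (s = 0.08): k* = (0.08/0.062)^(1/0.55) ≈ 1.5895, y* = 1.5895^0.45 ≈ 1.2319, c* = (1−0.08)·1.2319 ≈ 1.1333.
At the golden rule the marginal product of capital equals n+δ: 0.45·k^(0.45−1) = 0.062. Solving, k_gold = (0.45/0.062)^(1/0.55) ≈ 36.7391.
y_gold = 36.7391^0.45 ≈ 5.0618, c_gold = y_gold − 0.062·k_gold ≈ 2.7840.
Gain: Δc = 2.7840 − 1.1333 ≈ 1.6507.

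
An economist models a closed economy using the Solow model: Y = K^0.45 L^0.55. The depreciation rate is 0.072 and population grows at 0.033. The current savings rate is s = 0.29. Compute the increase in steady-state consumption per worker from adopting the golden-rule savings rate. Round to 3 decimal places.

Capital per worker breaks even when investment replaces (n + δ)·k; here n + δ = 0.105.
Current steady state (s = 0.29): k* = (0.29/0.105)^(1/0.55) ≈ 6.3416, y* = 6.3416^0.45 ≈ 2.2961, c* = (1−0.29)·2.2961 ≈ 1.6302.
Golden rule sets MPK = n+δ: 0.45·k^(0.45−1) = 0.105, so k_gold = (0.45/0.105)^(1/0.55) ≈ 14.0972.
y_gold = 14.0972^0.45 ≈ 3.2893, c_gold = y_gold − 0.105·k_gold ≈ 1.8091.
Gain: Δc = 1.8091 − 1.6302 ≈ 0.1789.

Δc ≈ 0.179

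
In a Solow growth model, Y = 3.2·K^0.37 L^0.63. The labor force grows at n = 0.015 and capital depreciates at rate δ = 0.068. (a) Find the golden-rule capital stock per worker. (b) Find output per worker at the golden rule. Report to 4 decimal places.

(a) k_gold ≈ 67.9486; (b) y_gold ≈ 15.2425

The effective depreciation rate is n + δ = 0.015 + 0.068 = 0.083.
Golden rule sets MPK = n+δ: 0.37·3.2·k^(0.37−1) = 0.083, so k_gold = (0.37·3.2/0.083)^(1/0.63) ≈ 67.9486.
y_gold = 3.2·67.9486^0.37 ≈ 15.2425.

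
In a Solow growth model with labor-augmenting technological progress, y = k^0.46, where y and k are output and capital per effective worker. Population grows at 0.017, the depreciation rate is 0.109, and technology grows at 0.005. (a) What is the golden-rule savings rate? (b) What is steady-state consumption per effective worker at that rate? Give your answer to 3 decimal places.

(a) s_gold = 0.460; (b) c_gold ≈ 1.574

The effective depreciation rate is n + g + δ = 0.017 + 0.005 + 0.109 = 0.131.
For Cobb-Douglas, s_gold equals capital's share: s_gold = 0.46.
At the golden rule the marginal product of capital equals n+g+δ: 0.46·k^(0.46−1) = 0.131. Solving, k_gold = (0.46/0.131)^(1/0.54) ≈ 10.2367.
y_gold = 10.2367^0.46 ≈ 2.9152; c_gold = (1−0.46)·y_gold ≈ 1.5742.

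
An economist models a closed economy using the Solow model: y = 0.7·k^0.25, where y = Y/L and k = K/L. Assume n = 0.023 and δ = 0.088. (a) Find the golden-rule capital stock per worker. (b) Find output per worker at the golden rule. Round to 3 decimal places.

(a) k_gold ≈ 1.835; (b) y_gold ≈ 0.815

The effective depreciation rate is n + δ = 0.023 + 0.088 = 0.111.
Maximizing c = f(k) − (n+δ)·k gives f'(k) = n+δ, i.e. 0.25·0.7·k^(0.25−1) = 0.111, so k_gold = (0.25·0.7/0.111)^(1/0.75) ≈ 1.8349.
y_gold = 0.7·1.8349^0.25 ≈ 0.8147.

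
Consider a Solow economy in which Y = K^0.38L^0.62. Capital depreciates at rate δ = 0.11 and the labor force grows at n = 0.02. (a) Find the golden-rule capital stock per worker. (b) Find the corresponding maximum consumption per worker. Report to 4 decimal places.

(a) k_gold ≈ 5.6410; (b) c_gold ≈ 1.1965

n + δ = 0.02 + 0.11 = 0.13.
Setting f'(k) = n+δ gives 0.38·k^(0.38−1) = 0.13, hence k_gold = (0.38/0.13)^(1/0.62) ≈ 5.6410.
y_gold = 5.6410^0.38 ≈ 1.9298; c_gold = y_gold − 0.13·k_gold ≈ 1.1965.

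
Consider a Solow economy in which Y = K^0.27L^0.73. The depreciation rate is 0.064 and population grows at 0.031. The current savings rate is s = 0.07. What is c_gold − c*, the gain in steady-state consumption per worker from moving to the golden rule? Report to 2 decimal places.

The effective depreciation rate is n + δ = 0.031 + 0.064 = 0.095.
Current steady state (s = 0.07): k* = (0.07/0.095)^(1/0.73) ≈ 0.6581, y* = 0.6581^0.27 ≈ 0.8932, c* = (1−0.07)·0.8932 ≈ 0.8307.
Maximizing c = f(k) − (n+δ)·k gives f'(k) = n+δ, i.e. 0.27·k^(0.27−1) = 0.095, so k_gold = (0.27/0.095)^(1/0.73) ≈ 4.1824.
y_gold = 4.1824^0.27 ≈ 1.4716, c_gold = y_gold − 0.095·k_gold ≈ 1.0743.
Gain: Δc = 1.0743 − 0.8307 ≈ 0.2436.

Δc ≈ 0.24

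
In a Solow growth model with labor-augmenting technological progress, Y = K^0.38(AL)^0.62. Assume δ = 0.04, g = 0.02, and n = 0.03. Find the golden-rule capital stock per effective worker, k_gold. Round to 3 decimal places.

The effective depreciation rate is n + g + δ = 0.03 + 0.02 + 0.04 = 0.09.
Setting f'(k) = n+g+δ gives 0.38·k^(0.38−1) = 0.09, hence k_gold = (0.38/0.09)^(1/0.62) ≈ 10.2079.

k_gold ≈ 10.208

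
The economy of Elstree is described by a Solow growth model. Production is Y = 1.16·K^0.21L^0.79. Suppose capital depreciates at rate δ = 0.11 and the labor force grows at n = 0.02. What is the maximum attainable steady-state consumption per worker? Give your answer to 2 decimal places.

c_gold ≈ 1.08

n + δ = 0.02 + 0.11 = 0.13.
Golden rule sets MPK = n+δ: 0.21·1.16·k^(0.21−1) = 0.13, so k_gold = (0.21·1.16/0.13)^(1/0.79) ≈ 2.2143.
y_gold = 1.16·2.2143^0.21 ≈ 1.3707.
c_gold = y_gold − (n+δ)·k_gold = 1.3707 − 0.13·2.2143 ≈ 1.0829.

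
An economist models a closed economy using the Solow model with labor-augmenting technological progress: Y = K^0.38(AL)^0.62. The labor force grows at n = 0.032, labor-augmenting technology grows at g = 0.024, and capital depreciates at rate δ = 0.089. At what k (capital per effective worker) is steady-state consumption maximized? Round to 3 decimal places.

n + g + δ = 0.032 + 0.024 + 0.089 = 0.145.
At the golden rule the marginal product of capital equals n+g+δ: 0.38·k^(0.38−1) = 0.145. Solving, k_gold = (0.38/0.145)^(1/0.62) ≈ 4.7300.

k_gold ≈ 4.730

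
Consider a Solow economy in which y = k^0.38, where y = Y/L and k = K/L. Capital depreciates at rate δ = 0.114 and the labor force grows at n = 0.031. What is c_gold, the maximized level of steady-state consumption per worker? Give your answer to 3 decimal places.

c_gold ≈ 1.119

Capital per worker breaks even when investment replaces (n + δ)·k; here n + δ = 0.145.
Setting f'(k) = n+δ gives 0.38·k^(0.38−1) = 0.145, hence k_gold = (0.38/0.145)^(1/0.62) ≈ 4.7300.
y_gold = 4.7300^0.38 ≈ 1.8049.
c_gold = y_gold − (n+δ)·k_gold = 1.8049 − 0.145·4.7300 ≈ 1.1190.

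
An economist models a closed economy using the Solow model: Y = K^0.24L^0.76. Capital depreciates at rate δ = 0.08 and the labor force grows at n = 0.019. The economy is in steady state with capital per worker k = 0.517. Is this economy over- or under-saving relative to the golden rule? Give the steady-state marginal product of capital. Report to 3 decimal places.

under-saving; MPK ≈ 0.396

n + δ = 0.019 + 0.08 = 0.099.
MPK = 0.24·k^(0.24−1) = 0.24·0.517^(-0.76) ≈ 0.3962.
MPK > 0.099, so the economy is dynamically efficient (under-saving).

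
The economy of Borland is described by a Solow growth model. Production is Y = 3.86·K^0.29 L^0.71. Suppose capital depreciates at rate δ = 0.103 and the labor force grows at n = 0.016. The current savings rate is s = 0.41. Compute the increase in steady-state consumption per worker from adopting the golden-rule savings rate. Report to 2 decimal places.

Δc ≈ 0.29

The effective depreciation rate is n + δ = 0.016 + 0.103 = 0.119.
Current steady state (s = 0.41): k* = (0.41·3.86/0.119)^(1/0.71) ≈ 38.2693, y* = 3.86·38.2693^0.29 ≈ 11.1074, c* = (1−0.41)·11.1074 ≈ 6.5534.
At the golden rule the marginal product of capital equals n+δ: 0.29·3.86·k^(0.29−1) = 0.119. Solving, k_gold = (0.29·3.86/0.119)^(1/0.71) ≈ 23.4985.
y_gold = 3.86·23.4985^0.29 ≈ 9.6425, c_gold = y_gold − 0.119·k_gold ≈ 6.8462.
Gain: Δc = 6.8462 − 6.5534 ≈ 0.2928.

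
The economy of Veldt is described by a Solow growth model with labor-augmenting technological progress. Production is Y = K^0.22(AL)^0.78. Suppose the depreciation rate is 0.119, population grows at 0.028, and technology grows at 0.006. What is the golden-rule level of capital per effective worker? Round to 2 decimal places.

Capital per effective worker breaks even when investment replaces (n + g + δ)·k; here n + g + δ = 0.153.
Maximizing c = f(k) − (n+g+δ)·k gives f'(k) = n+g+δ, i.e. 0.22·k^(0.22−1) = 0.153, so k_gold = (0.22/0.153)^(1/0.78) ≈ 1.5930.

k_gold ≈ 1.59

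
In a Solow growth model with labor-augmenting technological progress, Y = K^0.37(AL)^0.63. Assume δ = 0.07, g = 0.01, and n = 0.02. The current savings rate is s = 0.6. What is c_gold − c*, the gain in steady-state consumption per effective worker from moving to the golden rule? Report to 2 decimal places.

Δc ≈ 0.21

Break-even investment rate: n + g + δ = 0.02 + 0.01 + 0.07 = 0.1.
Current steady state (s = 0.6): k* = (0.6/0.1)^(1/0.63) ≈ 17.1854, y* = 17.1854^0.37 ≈ 2.8642, c* = (1−0.6)·2.8642 ≈ 1.1457.
At the golden rule the marginal product of capital equals n+g+δ: 0.37·k^(0.37−1) = 0.1. Solving, k_gold = (0.37/0.1)^(1/0.63) ≈ 7.9782.
y_gold = 7.9782^0.37 ≈ 2.1563, c_gold = y_gold − 0.1·k_gold ≈ 1.3585.
Gain: Δc = 1.3585 − 1.1457 ≈ 0.2128.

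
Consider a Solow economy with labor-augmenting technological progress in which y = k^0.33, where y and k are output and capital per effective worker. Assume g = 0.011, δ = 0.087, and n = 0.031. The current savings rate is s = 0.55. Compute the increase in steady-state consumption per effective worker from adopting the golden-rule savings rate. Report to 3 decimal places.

n + g + δ = 0.031 + 0.011 + 0.087 = 0.129.
Current steady state (s = 0.55): k* = (0.55/0.129)^(1/0.67) ≈ 8.7088, y* = 8.7088^0.33 ≈ 2.0426, c* = (1−0.55)·2.0426 ≈ 0.9192.
At the golden rule the marginal product of capital equals n+g+δ: 0.33·k^(0.33−1) = 0.129. Solving, k_gold = (0.33/0.129)^(1/0.67) ≈ 4.0630.
y_gold = 4.0630^0.33 ≈ 1.5882, c_gold = y_gold − 0.129·k_gold ≈ 1.0641.
Gain: Δc = 1.0641 − 0.9192 ≈ 0.1449.

Δc ≈ 0.145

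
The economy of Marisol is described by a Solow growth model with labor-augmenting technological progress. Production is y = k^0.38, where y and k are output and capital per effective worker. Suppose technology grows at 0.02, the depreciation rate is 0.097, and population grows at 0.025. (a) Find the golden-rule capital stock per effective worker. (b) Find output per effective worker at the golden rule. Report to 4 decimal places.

(a) k_gold ≈ 4.8922; (b) y_gold ≈ 1.8282

Break-even investment rate: n + g + δ = 0.025 + 0.02 + 0.097 = 0.142.
Maximizing c = f(k) − (n+g+δ)·k gives f'(k) = n+g+δ, i.e. 0.38·k^(0.38−1) = 0.142, so k_gold = (0.38/0.142)^(1/0.62) ≈ 4.8922.
y_gold = 4.8922^0.38 ≈ 1.8282.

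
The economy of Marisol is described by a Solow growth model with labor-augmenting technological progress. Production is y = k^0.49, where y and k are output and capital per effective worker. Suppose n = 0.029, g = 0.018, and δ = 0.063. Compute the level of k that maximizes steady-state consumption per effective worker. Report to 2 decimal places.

Capital per effective worker breaks even when investment replaces (n + g + δ)·k; here n + g + δ = 0.11.
Setting f'(k) = n+g+δ gives 0.49·k^(0.49−1) = 0.11, hence k_gold = (0.49/0.11)^(1/0.51) ≈ 18.7139.

k_gold ≈ 18.71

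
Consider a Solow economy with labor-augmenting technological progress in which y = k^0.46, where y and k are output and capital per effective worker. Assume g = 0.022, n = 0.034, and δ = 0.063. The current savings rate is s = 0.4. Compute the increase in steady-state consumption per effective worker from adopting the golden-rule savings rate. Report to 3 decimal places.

Δc ≈ 0.023

Break-even investment rate: n + g + δ = 0.034 + 0.022 + 0.063 = 0.119.
Current steady state (s = 0.4): k* = (0.4/0.119)^(1/0.54) ≈ 9.4411, y* = 9.4411^0.46 ≈ 2.8087, c* = (1−0.4)·2.8087 ≈ 1.6852.
At the golden rule the marginal product of capital equals n+g+δ: 0.46·k^(0.46−1) = 0.119. Solving, k_gold = (0.46/0.119)^(1/0.54) ≈ 12.2300.
y_gold = 12.2300^0.46 ≈ 3.1639, c_gold = y_gold − 0.119·k_gold ≈ 1.7085.
Gain: Δc = 1.7085 − 1.6852 ≈ 0.0232.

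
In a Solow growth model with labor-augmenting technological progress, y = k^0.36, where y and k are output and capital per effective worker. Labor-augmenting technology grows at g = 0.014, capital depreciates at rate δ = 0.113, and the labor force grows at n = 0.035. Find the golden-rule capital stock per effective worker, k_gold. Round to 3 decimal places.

k_gold ≈ 3.482

n + g + δ = 0.035 + 0.014 + 0.113 = 0.162.
At the golden rule the marginal product of capital equals n+g+δ: 0.36·k^(0.36−1) = 0.162. Solving, k_gold = (0.36/0.162)^(1/0.64) ≈ 3.4822.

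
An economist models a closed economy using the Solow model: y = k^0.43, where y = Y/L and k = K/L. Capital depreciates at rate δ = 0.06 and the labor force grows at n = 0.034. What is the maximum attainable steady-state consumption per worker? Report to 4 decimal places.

c_gold ≈ 1.7948

n + δ = 0.034 + 0.06 = 0.094.
Golden rule sets MPK = n+δ: 0.43·k^(0.43−1) = 0.094, so k_gold = (0.43/0.094)^(1/0.57) ≈ 14.4043.
y_gold = 14.4043^0.43 ≈ 3.1488.
c_gold = y_gold − (n+δ)·k_gold = 3.1488 − 0.094·14.4043 ≈ 1.7948.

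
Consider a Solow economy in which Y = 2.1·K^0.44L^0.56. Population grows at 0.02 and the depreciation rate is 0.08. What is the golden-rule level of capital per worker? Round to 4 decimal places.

k_gold ≈ 53.0169

Capital per worker breaks even when investment replaces (n + δ)·k; here n + δ = 0.1.
At the golden rule the marginal product of capital equals n+δ: 0.44·2.1·k^(0.44−1) = 0.1. Solving, k_gold = (0.44·2.1/0.1)^(1/0.56) ≈ 53.0169.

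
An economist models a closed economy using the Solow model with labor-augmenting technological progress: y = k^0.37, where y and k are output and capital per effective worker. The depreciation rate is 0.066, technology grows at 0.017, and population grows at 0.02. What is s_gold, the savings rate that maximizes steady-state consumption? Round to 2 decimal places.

n + g + δ = 0.02 + 0.017 + 0.066 = 0.103.
At the golden rule MPK = n+g+δ, and in any Cobb-Douglas steady state s = (n+g+δ)·k/y = MPK·k/y = capital's share 0.37.

s_gold = 0.37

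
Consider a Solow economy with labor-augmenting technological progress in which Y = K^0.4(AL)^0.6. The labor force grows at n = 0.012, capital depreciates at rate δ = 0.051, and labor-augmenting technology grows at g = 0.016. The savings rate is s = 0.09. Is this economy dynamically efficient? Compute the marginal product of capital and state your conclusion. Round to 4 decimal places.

The effective depreciation rate is n + g + δ = 0.012 + 0.016 + 0.051 = 0.079.
Steady-state k*: s·k^0.4 = 0.079·k gives k* = (0.09/0.079)^(1/0.6) ≈ 1.2427.
MPK = 0.4·1.2427^(-0.6) ≈ 0.3511.
MPK > n+g+δ = 0.079, so the economy is dynamically efficient (under-saving).

dynamically efficient; MPK ≈ 0.3511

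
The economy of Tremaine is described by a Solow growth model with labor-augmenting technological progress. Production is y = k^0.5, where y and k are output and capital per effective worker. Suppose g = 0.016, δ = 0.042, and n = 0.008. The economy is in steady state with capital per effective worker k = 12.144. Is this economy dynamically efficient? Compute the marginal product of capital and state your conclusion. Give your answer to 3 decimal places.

n + g + δ = 0.008 + 0.016 + 0.042 = 0.066.
MPK = 0.5·k^(0.5−1) = 0.5·12.144^(-0.5) ≈ 0.1435.
MPK > 0.066, so the economy is dynamically efficient (under-saving).

dynamically efficient; MPK ≈ 0.143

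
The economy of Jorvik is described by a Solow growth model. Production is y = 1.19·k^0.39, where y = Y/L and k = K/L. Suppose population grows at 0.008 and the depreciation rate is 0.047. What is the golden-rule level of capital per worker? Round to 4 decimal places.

Capital per worker breaks even when investment replaces (n + δ)·k; here n + δ = 0.055.
Setting f'(k) = n+δ gives 0.39·1.19·k^(0.39−1) = 0.055, hence k_gold = (0.39·1.19/0.055)^(1/0.61) ≈ 32.9944.

k_gold ≈ 32.9944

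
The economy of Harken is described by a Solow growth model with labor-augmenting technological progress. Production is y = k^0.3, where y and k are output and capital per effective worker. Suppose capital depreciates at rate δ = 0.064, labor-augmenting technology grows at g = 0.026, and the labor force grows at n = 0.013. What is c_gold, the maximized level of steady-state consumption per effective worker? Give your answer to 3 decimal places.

The effective depreciation rate is n + g + δ = 0.013 + 0.026 + 0.064 = 0.103.
Golden rule sets MPK = n+g+δ: 0.3·k^(0.3−1) = 0.103, so k_gold = (0.3/0.103)^(1/0.7) ≈ 4.6054.
y_gold = 4.6054^0.3 ≈ 1.5812.
c_gold = y_gold − (n+g+δ)·k_gold = 1.5812 − 0.103·4.6054 ≈ 1.1068.

c_gold ≈ 1.107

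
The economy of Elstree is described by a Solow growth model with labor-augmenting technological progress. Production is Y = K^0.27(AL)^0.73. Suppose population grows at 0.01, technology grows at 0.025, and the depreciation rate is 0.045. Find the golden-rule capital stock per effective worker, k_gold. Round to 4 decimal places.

The effective depreciation rate is n + g + δ = 0.01 + 0.025 + 0.045 = 0.08.
Setting f'(k) = n+g+δ gives 0.27·k^(0.27−1) = 0.08, hence k_gold = (0.27/0.08)^(1/0.73) ≈ 5.2925.

k_gold ≈ 5.2925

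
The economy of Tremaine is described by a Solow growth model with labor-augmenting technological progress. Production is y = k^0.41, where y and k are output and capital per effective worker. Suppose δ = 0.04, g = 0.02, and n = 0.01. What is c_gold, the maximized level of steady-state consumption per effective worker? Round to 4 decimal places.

Capital per effective worker breaks even when investment replaces (n + g + δ)·k; here n + g + δ = 0.07.
At the golden rule the marginal product of capital equals n+g+δ: 0.41·k^(0.41−1) = 0.07. Solving, k_gold = (0.41/0.07)^(1/0.59) ≈ 20.0061.
y_gold = 20.0061^0.41 ≈ 3.4157.
c_gold = y_gold − (n+g+δ)·k_gold = 3.4157 − 0.07·20.0061 ≈ 2.0152.

c_gold ≈ 2.0152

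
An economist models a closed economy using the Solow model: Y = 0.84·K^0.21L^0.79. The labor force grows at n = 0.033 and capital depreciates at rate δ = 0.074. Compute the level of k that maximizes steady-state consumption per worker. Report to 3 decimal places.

Break-even investment rate: n + δ = 0.033 + 0.074 = 0.107.
Maximizing c = f(k) − (n+δ)·k gives f'(k) = n+δ, i.e. 0.21·0.84·k^(0.21−1) = 0.107, so k_gold = (0.21·0.84/0.107)^(1/0.79) ≈ 1.8829.

k_gold ≈ 1.883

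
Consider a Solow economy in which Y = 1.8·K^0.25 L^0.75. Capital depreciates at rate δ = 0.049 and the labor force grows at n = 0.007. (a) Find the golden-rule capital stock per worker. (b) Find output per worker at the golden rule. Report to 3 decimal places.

(a) k_gold ≈ 16.095; (b) y_gold ≈ 3.605

Capital per worker breaks even when investment replaces (n + δ)·k; here n + δ = 0.056.
Maximizing c = f(k) − (n+δ)·k gives f'(k) = n+δ, i.e. 0.25·1.8·k^(0.25−1) = 0.056, so k_gold = (0.25·1.8/0.056)^(1/0.75) ≈ 16.0953.
y_gold = 1.8·16.0953^0.25 ≈ 3.6053.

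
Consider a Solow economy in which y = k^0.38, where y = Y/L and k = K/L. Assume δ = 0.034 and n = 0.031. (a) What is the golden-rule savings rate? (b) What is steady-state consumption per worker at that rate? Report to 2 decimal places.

(a) s_gold = 0.38; (b) c_gold ≈ 1.83

Break-even investment rate: n + δ = 0.031 + 0.034 = 0.065.
For Cobb-Douglas, s_gold equals capital's share: s_gold = 0.38.
Maximizing c = f(k) − (n+δ)·k gives f'(k) = n+δ, i.e. 0.38·k^(0.38−1) = 0.065, so k_gold = (0.38/0.065)^(1/0.62) ≈ 17.2539.
y_gold = 17.2539^0.38 ≈ 2.9513; c_gold = (1−0.38)·y_gold ≈ 1.8298.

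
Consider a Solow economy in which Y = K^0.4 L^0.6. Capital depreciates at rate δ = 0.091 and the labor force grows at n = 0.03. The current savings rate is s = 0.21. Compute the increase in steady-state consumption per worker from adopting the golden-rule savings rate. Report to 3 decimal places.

Δc ≈ 0.191

Capital per worker breaks even when investment replaces (n + δ)·k; here n + δ = 0.121.
Current steady state (s = 0.21): k* = (0.21/0.121)^(1/0.6) ≈ 2.5064, y* = 2.5064^0.4 ≈ 1.4442, c* = (1−0.21)·1.4442 ≈ 1.1409.
Golden rule sets MPK = n+δ: 0.4·k^(0.4−1) = 0.121, so k_gold = (0.4/0.121)^(1/0.6) ≈ 7.3360.
y_gold = 7.3360^0.4 ≈ 2.2191, c_gold = y_gold − 0.121·k_gold ≈ 1.3315.
Gain: Δc = 1.3315 − 1.1409 ≈ 0.1906.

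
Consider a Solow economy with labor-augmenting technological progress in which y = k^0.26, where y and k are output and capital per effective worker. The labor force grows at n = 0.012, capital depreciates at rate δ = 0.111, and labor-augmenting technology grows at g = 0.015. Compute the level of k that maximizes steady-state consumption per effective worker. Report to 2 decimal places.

Break-even investment rate: n + g + δ = 0.012 + 0.015 + 0.111 = 0.138.
At the golden rule the marginal product of capital equals n+g+δ: 0.26·k^(0.26−1) = 0.138. Solving, k_gold = (0.26/0.138)^(1/0.74) ≈ 2.3537.

k_gold ≈ 2.35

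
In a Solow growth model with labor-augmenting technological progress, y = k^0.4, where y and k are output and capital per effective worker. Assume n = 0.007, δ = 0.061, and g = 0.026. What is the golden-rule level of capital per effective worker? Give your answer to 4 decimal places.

k_gold ≈ 11.1743

Break-even investment rate: n + g + δ = 0.007 + 0.026 + 0.061 = 0.094.
Maximizing c = f(k) − (n+g+δ)·k gives f'(k) = n+g+δ, i.e. 0.4·k^(0.4−1) = 0.094, so k_gold = (0.4/0.094)^(1/0.6) ≈ 11.1743.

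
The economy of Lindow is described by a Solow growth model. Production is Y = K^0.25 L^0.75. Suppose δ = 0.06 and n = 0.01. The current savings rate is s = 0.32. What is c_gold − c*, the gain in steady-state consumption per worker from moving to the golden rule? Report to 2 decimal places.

Δc ≈ 0.02

n + δ = 0.01 + 0.06 = 0.07.
Current steady state (s = 0.32): k* = (0.32/0.07)^(1/0.75) ≈ 7.5870, y* = 7.5870^0.25 ≈ 1.6597, c* = (1−0.32)·1.6597 ≈ 1.1286.
At the golden rule the marginal product of capital equals n+δ: 0.25·k^(0.25−1) = 0.07. Solving, k_gold = (0.25/0.07)^(1/0.75) ≈ 5.4591.
y_gold = 5.4591^0.25 ≈ 1.5286, c_gold = y_gold − 0.07·k_gold ≈ 1.1464.
Gain: Δc = 1.1464 − 1.1286 ≈ 0.0179.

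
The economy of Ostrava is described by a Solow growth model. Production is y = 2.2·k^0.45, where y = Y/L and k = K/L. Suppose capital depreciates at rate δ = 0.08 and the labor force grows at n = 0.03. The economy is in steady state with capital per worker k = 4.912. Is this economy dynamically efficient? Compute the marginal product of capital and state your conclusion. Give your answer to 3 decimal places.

dynamically efficient; MPK ≈ 0.413

Break-even investment rate: n + δ = 0.03 + 0.08 = 0.11.
MPK = 0.45·2.2·k^(0.45−1) = 0.45·2.2·4.912^(-0.55) ≈ 0.4125.
MPK > 0.11, so the economy is dynamically efficient (under-saving).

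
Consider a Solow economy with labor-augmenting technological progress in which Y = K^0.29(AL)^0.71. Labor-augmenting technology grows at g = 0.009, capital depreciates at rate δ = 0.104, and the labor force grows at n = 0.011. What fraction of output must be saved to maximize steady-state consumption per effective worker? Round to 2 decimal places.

s_gold = 0.29

Break-even investment rate: n + g + δ = 0.011 + 0.009 + 0.104 = 0.124.
At the golden rule MPK = n+g+δ, and in any Cobb-Douglas steady state s = (n+g+δ)·k/y = MPK·k/y = capital's share 0.29.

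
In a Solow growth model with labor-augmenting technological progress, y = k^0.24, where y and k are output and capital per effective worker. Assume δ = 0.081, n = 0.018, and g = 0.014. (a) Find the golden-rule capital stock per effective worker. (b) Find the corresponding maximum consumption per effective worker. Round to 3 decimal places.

The effective depreciation rate is n + g + δ = 0.018 + 0.014 + 0.081 = 0.113.
At the golden rule the marginal product of capital equals n+g+δ: 0.24·k^(0.24−1) = 0.113. Solving, k_gold = (0.24/0.113)^(1/0.76) ≈ 2.6943.
y_gold = 2.6943^0.24 ≈ 1.2685; c_gold = y_gold − 0.113·k_gold ≈ 0.9641.

(a) k_gold ≈ 2.694; (b) c_gold ≈ 0.964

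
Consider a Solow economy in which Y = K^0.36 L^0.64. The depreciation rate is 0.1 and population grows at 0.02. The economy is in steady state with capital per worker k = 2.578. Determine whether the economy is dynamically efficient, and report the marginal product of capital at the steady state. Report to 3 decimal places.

The effective depreciation rate is n + δ = 0.02 + 0.1 = 0.12.
MPK = 0.36·k^(0.36−1) = 0.36·2.578^(-0.64) ≈ 0.1964.
MPK > 0.12, so the economy is dynamically efficient (under-saving).

dynamically efficient; MPK ≈ 0.196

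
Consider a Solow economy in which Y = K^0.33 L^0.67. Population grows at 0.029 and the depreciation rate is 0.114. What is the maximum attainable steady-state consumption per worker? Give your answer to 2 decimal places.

The effective depreciation rate is n + δ = 0.029 + 0.114 = 0.143.
Maximizing c = f(k) − (n+δ)·k gives f'(k) = n+δ, i.e. 0.33·k^(0.33−1) = 0.143, so k_gold = (0.33/0.143)^(1/0.67) ≈ 3.4838.
y_gold = 3.4838^0.33 ≈ 1.5097.
c_gold = y_gold − (n+δ)·k_gold = 1.5097 − 0.143·3.4838 ≈ 1.0115.

c_gold ≈ 1.01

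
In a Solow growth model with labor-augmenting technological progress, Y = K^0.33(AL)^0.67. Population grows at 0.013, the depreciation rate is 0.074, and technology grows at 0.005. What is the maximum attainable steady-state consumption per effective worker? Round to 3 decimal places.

c_gold ≈ 1.257

Capital per effective worker breaks even when investment replaces (n + g + δ)·k; here n + g + δ = 0.092.
Setting f'(k) = n+g+δ gives 0.33·k^(0.33−1) = 0.092, hence k_gold = (0.33/0.092)^(1/0.67) ≈ 6.7290.
y_gold = 6.7290^0.33 ≈ 1.8760.
c_gold = y_gold − (n+g+δ)·k_gold = 1.8760 − 0.092·6.7290 ≈ 1.2569.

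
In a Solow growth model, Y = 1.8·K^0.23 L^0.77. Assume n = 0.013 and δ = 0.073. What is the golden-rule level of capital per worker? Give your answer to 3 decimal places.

k_gold ≈ 7.698

n + δ = 0.013 + 0.073 = 0.086.
Golden rule sets MPK = n+δ: 0.23·1.8·k^(0.23−1) = 0.086, so k_gold = (0.23·1.8/0.086)^(1/0.77) ≈ 7.6978.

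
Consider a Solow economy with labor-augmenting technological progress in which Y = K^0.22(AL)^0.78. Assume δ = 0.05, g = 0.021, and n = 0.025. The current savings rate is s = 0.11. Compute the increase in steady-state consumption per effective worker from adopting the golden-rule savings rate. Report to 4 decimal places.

Capital per effective worker breaks even when investment replaces (n + g + δ)·k; here n + g + δ = 0.096.
Current steady state (s = 0.11): k* = (0.11/0.096)^(1/0.78) ≈ 1.1907, y* = 1.1907^0.22 ≈ 1.0391, c* = (1−0.11)·1.0391 ≈ 0.9248.
Setting f'(k) = n+g+δ gives 0.22·k^(0.22−1) = 0.096, hence k_gold = (0.22/0.096)^(1/0.78) ≈ 2.8956.
y_gold = 2.8956^0.22 ≈ 1.2635, c_gold = y_gold − 0.096·k_gold ≈ 0.9855.
Gain: Δc = 0.9855 − 0.9248 ≈ 0.0607.

Δc ≈ 0.0607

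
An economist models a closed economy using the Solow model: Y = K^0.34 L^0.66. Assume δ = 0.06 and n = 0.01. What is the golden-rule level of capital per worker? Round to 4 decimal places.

n + δ = 0.01 + 0.06 = 0.07.
Setting f'(k) = n+δ gives 0.34·k^(0.34−1) = 0.07, hence k_gold = (0.34/0.07)^(1/0.66) ≈ 10.9641.

k_gold ≈ 10.9641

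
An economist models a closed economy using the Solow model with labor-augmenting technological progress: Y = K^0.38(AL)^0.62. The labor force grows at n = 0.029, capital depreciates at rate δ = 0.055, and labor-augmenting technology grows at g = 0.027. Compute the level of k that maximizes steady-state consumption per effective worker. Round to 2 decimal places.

k_gold ≈ 7.28

Capital per effective worker breaks even when investment replaces (n + g + δ)·k; here n + g + δ = 0.111.
At the golden rule the marginal product of capital equals n+g+δ: 0.38·k^(0.38−1) = 0.111. Solving, k_gold = (0.38/0.111)^(1/0.62) ≈ 7.2784.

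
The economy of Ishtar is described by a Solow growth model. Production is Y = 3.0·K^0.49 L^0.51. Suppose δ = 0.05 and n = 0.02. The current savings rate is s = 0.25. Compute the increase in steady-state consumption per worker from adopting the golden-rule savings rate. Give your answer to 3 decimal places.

Δc ≈ 6.548

Break-even investment rate: n + δ = 0.02 + 0.05 = 0.07.
Current steady state (s = 0.25): k* = (0.25·3.0/0.07)^(1/0.51) ≈ 104.6010, y* = 3.0·104.6010^0.49 ≈ 29.2883, c* = (1−0.25)·29.2883 ≈ 21.9662.
Golden rule sets MPK = n+δ: 0.49·3.0·k^(0.49−1) = 0.07, so k_gold = (0.49·3.0/0.07)^(1/0.51) ≈ 391.3694.
y_gold = 3.0·391.3694^0.49 ≈ 55.9099, c_gold = y_gold − 0.07·k_gold ≈ 28.5141.
Gain: Δc = 28.5141 − 21.9662 ≈ 6.5479.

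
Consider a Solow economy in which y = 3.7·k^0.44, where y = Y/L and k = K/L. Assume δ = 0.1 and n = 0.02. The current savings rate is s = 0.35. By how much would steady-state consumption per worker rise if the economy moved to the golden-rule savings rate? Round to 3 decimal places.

Break-even investment rate: n + δ = 0.02 + 0.1 = 0.12.
Current steady state (s = 0.35): k* = (0.35·3.7/0.12)^(1/0.56) ≈ 69.9521, y* = 3.7·69.9521^0.44 ≈ 23.9836, c* = (1−0.35)·23.9836 ≈ 15.5893.
At the golden rule the marginal product of capital equals n+δ: 0.44·3.7·k^(0.44−1) = 0.12. Solving, k_gold = (0.44·3.7/0.12)^(1/0.56) ≈ 105.2625.
y_gold = 3.7·105.2625^0.44 ≈ 28.7079, c_gold = y_gold − 0.12·k_gold ≈ 16.0764.
Gain: Δc = 16.0764 − 15.5893 ≈ 0.4871.

Δc ≈ 0.487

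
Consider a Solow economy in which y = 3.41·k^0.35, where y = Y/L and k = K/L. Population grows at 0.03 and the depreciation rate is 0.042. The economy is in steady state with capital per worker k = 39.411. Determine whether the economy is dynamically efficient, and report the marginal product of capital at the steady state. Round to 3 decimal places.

dynamically efficient; MPK ≈ 0.110

The effective depreciation rate is n + δ = 0.03 + 0.042 = 0.072.
MPK = 0.35·3.41·k^(0.35−1) = 0.35·3.41·39.411^(-0.65) ≈ 0.1096.
MPK > 0.072, so the economy is dynamically efficient (under-saving).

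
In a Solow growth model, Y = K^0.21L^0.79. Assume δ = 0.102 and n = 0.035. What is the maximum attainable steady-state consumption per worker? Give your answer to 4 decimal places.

c_gold ≈ 0.8850

n + δ = 0.035 + 0.102 = 0.137.
Maximizing c = f(k) − (n+δ)·k gives f'(k) = n+δ, i.e. 0.21·k^(0.21−1) = 0.137, so k_gold = (0.21/0.137)^(1/0.79) ≈ 1.7172.
y_gold = 1.7172^0.21 ≈ 1.1202.
c_gold = y_gold − (n+δ)·k_gold = 1.1202 − 0.137·1.7172 ≈ 0.8850.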